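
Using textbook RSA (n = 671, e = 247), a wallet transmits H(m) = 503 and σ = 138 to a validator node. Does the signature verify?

σ^2 ≡ 138^2 = 19044 ≡ 256
σ^4 ≡ 256^2 = 65536 ≡ 449
σ^8 ≡ 449^2 = 201601 ≡ 301
σ^16 ≡ 301^2 = 90601 ≡ 16
σ^32 ≡ 16^2 = 256
σ^64 ≡ 256^2 = 65536 ≡ 449
σ^128 ≡ 449^2 = 201601 ≡ 301
247 = 128 + 64 + 32 + 16 + 4 + 2 + 1, so σ^247 ≡ 301·449·256·16·449·256·138 ≡ 503 (mod 671)
σ^247 mod 671 = 503 matches H(m).

verifies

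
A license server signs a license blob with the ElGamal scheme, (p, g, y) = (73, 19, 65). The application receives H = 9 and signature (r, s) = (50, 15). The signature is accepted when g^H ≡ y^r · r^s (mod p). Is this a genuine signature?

genuine

Left side g^H mod p:
Squares mod 73: 19^1≡19, 19^2≡69, 19^4≡16, 19^8≡37
9 = 8 + 1, so 19^9 ≡ 37·19 ≡ 46 (mod 73)
Right side y^r · r^s mod p:
Squares mod 73: 65^1≡65, 65^2≡64, 65^4≡8, 65^8≡64, 65^16≡8, 65^32≡64
50 = 32 + 16 + 2, so 65^50 ≡ 64·8·64 ≡ 64 (mod 73)
Squares mod 73: 50^1≡50, 50^2≡18, 50^4≡32, 50^8≡2
15 = 8 + 4 + 2 + 1, so 50^15 ≡ 2·32·18·50 ≡ 3 (mod 73)
64·3 = 192 ≡ 46 (mod 73)
46 ≡ 46 (mod 73), so the signature is genuine.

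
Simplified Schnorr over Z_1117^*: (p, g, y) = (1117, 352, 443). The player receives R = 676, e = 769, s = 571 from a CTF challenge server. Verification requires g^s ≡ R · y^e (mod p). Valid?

yes

g^s mod p:
352^2 = 123904 ≡ 1034
352^4 ≡ 1034^2 = 1069156 ≡ 187
352^8 ≡ 187^2 = 34969 ≡ 342
352^16 ≡ 342^2 = 116964 ≡ 796
352^32 ≡ 796^2 = 633616 ≡ 277
352^64 ≡ 277^2 = 76729 ≡ 773
352^128 ≡ 773^2 = 597529 ≡ 1051
352^256 ≡ 1051^2 = 1104601 ≡ 1005
352^512 ≡ 1005^2 = 1010025 ≡ 257
571 = 512 + 32 + 16 + 8 + 2 + 1, so 352^571 ≡ 257·277·796·342·1034·352 ≡ 907 (mod 1117)
R · y^e mod p:
443^2 = 196249 ≡ 774
443^4 ≡ 774^2 = 599076 ≡ 364
443^8 ≡ 364^2 = 132496 ≡ 690
443^16 ≡ 690^2 = 476100 ≡ 258
443^32 ≡ 258^2 = 66564 ≡ 661
443^64 ≡ 661^2 = 436921 ≡ 174
443^128 ≡ 174^2 = 30276 ≡ 117
443^256 ≡ 117^2 = 13689 ≡ 285
443^512 ≡ 285^2 = 81225 ≡ 801
769 = 512 + 256 + 1, so 443^769 ≡ 801·285·443 ≡ 426 (mod 1117)
676·426 = 287976 ≡ 907 (mod 1117)
907 ≡ 907 (mod 1117); signature holds.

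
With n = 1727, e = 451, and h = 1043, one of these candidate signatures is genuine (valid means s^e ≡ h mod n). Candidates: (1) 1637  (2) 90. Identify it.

Candidate 1: 1637^2 = 2679769 ≡ 1192; 1637^4 ≡ 1192^2 = 1420864 ≡ 1270; 1637^8 ≡ 1270^2 = 1612900 ≡ 1609; 1637^16 ≡ 1609^2 = 2588881 ≡ 108; 1637^32 ≡ 108^2 = 11664 ≡ 1302; 1637^64 ≡ 1302^2 = 1695204 ≡ 1017; 1637^128 ≡ 1017^2 = 1034289 ≡ 1543; 1637^256 ≡ 1543^2 = 2380849 ≡ 1043; 451 = 256 + 128 + 64 + 2 + 1, so 1637^451 ≡ 1043·1543·1017·1192·1637 ≡ 1043 (mod 1727)
  → matches h = 1043
Candidate 2: 90^2 = 8100 ≡ 1192; 90^4 ≡ 1192^2 = 1420864 ≡ 1270; 90^8 ≡ 1270^2 = 1612900 ≡ 1609; 90^16 ≡ 1609^2 = 2588881 ≡ 108; 90^32 ≡ 108^2 = 11664 ≡ 1302; 90^64 ≡ 1302^2 = 1695204 ≡ 1017; 90^128 ≡ 1017^2 = 1034289 ≡ 1543; 90^256 ≡ 1543^2 = 2380849 ≡ 1043; 451 = 256 + 128 + 64 + 2 + 1, so 90^451 ≡ 1043·1543·1017·1192·90 ≡ 684 (mod 1727)

1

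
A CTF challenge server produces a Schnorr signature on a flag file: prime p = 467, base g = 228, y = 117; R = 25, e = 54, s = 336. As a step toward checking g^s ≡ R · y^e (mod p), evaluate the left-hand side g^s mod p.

228^2 = 51984 ≡ 147
228^4 ≡ 147^2 = 21609 ≡ 127
228^8 ≡ 127^2 = 16129 ≡ 251
228^16 ≡ 251^2 = 63001 ≡ 423
228^32 ≡ 423^2 = 178929 ≡ 68
228^64 ≡ 68^2 = 4624 ≡ 421
228^128 ≡ 421^2 = 177241 ≡ 248
228^256 ≡ 248^2 = 61504 ≡ 327
336 = 256 + 64 + 16, so 228^336 ≡ 327·421·423 ≡ 109 (mod 467)

109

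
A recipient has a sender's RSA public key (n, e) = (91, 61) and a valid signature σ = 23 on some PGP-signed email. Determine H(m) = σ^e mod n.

σ^2 ≡ 23^2 = 529 ≡ 74
σ^4 ≡ 74^2 = 5476 ≡ 16
σ^8 ≡ 16^2 = 256 ≡ 74
σ^16 ≡ 74^2 = 5476 ≡ 16
σ^32 ≡ 16^2 = 256 ≡ 74
61 = 32 + 16 + 8 + 4 + 1, so σ^61 ≡ 74·16·74·16·23 ≡ 23 (mod 91)

23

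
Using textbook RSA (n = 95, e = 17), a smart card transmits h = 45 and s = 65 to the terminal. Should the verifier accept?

reject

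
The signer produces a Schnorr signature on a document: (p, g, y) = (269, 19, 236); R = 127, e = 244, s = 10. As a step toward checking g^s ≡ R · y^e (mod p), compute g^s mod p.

233

19^2 = 361 ≡ 92
19^4 ≡ 92^2 = 8464 ≡ 125
19^8 ≡ 125^2 = 15625 ≡ 23
10 = 8 + 2, so 19^10 ≡ 23·92 ≡ 233 (mod 269)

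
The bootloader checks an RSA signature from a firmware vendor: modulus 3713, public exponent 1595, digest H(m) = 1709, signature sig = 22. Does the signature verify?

does not verify

sig^2 ≡ 22^2 = 484
sig^4 ≡ 484^2 = 234256 ≡ 337
sig^8 ≡ 337^2 = 113569 ≡ 2179
sig^16 ≡ 2179^2 = 4748041 ≡ 2827
sig^32 ≡ 2827^2 = 7991929 ≡ 1553
sig^64 ≡ 1553^2 = 2411809 ≡ 2072
sig^128 ≡ 2072^2 = 4293184 ≡ 956
sig^256 ≡ 956^2 = 913936 ≡ 538
sig^512 ≡ 538^2 = 289444 ≡ 3543
sig^1024 ≡ 3543^2 = 12552849 ≡ 2909
1595 = 1024 + 512 + 32 + 16 + 8 + 2 + 1, so sig^1595 ≡ 2909·3543·1553·2827·2179·484·22 ≡ 3461 (mod 3713)
sig^1595 mod 3713 = 3461, but H(m) = 1709.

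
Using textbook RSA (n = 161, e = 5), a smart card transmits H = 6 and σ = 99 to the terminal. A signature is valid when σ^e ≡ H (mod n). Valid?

no

σ^2 ≡ 99^2 = 9801 ≡ 141
σ^4 ≡ 141^2 = 19881 ≡ 78
5 = 4 + 1, so σ^5 ≡ 78·99 ≡ 155 (mod 161)
The recovered value 155 does not match the digest 6.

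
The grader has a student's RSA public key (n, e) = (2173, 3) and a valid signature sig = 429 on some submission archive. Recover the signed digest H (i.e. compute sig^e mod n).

1980

sig^2 ≡ 429^2 = 184041 ≡ 1509
3 = 2 + 1, so sig^3 ≡ 1509·429 ≡ 1980 (mod 2173)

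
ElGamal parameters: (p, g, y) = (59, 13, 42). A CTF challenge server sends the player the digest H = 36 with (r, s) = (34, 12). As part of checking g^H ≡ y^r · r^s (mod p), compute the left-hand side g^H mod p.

48

13^2 = 169 ≡ 51
13^4 ≡ 51^2 = 2601 ≡ 5
13^8 ≡ 5^2 = 25
13^16 ≡ 25^2 = 625 ≡ 35
13^32 ≡ 35^2 = 1225 ≡ 45
36 = 32 + 4, so 13^36 ≡ 45·5 ≡ 48 (mod 59)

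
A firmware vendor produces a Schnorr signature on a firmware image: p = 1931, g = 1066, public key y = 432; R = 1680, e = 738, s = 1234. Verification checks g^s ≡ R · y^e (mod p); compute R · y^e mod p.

432^2 = 186624 ≡ 1248
432^4 ≡ 1248^2 = 1557504 ≡ 1118
432^8 ≡ 1118^2 = 1249924 ≡ 567
432^16 ≡ 567^2 = 321489 ≡ 943
432^32 ≡ 943^2 = 889249 ≡ 989
432^64 ≡ 989^2 = 978121 ≡ 1035
432^128 ≡ 1035^2 = 1071225 ≡ 1451
432^256 ≡ 1451^2 = 2105401 ≡ 611
432^512 ≡ 611^2 = 373321 ≡ 638
738 = 512 + 128 + 64 + 32 + 2, so 432^738 ≡ 638·1451·1035·989·1248 ≡ 1504 (mod 1931)
R · y^e ≡ 1680·1504 = 2526720 ≡ 972 (mod 1931)

972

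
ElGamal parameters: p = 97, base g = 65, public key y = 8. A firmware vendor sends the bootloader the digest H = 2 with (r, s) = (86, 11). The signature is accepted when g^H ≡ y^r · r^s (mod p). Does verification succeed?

fails

Left side g^H mod p:
65^2 = 4225 ≡ 54
Right side y^r · r^s mod p:
8^2 = 64
8^4 ≡ 64^2 = 4096 ≡ 22
8^8 ≡ 22^2 = 484 ≡ 96
8^16 ≡ 96^2 = 9216 ≡ 1
8^32 ≡ 1^2 = 1
8^64 ≡ 1^2 = 1
86 = 64 + 16 + 4 + 2, so 8^86 ≡ 1·1·22·64 ≡ 50 (mod 97)
86^2 = 7396 ≡ 24
86^4 ≡ 24^2 = 576 ≡ 91
86^8 ≡ 91^2 = 8281 ≡ 36
11 = 8 + 2 + 1, so 86^11 ≡ 36·24·86 ≡ 2 (mod 97)
50·2 = 100 ≡ 3 (mod 97)
54 ≠ 3, so verification fails.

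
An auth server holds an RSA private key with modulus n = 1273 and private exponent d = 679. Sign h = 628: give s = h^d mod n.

761

h^679 mod 1273 = 761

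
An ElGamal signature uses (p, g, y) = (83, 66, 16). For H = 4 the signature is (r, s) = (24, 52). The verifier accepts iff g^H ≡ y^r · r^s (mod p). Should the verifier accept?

accept

Left side g^H mod p:
66^4 mod 83 = 23
Right side y^r · r^s mod p:
16^24 mod 83 = 33
24^52 mod 83 = 51
33·51 = 1683 ≡ 23 (mod 83)
23 ≡ 23 (mod 83), so the signature is genuine.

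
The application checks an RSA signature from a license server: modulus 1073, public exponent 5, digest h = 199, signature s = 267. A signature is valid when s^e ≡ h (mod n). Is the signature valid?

invalid

s^2 ≡ 267^2 = 71289 ≡ 471
s^4 ≡ 471^2 = 221841 ≡ 803
5 = 4 + 1, so s^5 ≡ 803·267 ≡ 874 (mod 1073)
874 ≠ 199, so verification fails.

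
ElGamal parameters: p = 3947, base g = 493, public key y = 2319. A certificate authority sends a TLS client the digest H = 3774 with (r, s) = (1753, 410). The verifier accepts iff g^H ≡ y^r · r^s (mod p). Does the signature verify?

Left side g^H mod p:
493^2 = 243049 ≡ 2282
493^4 ≡ 2282^2 = 5207524 ≡ 1431
493^8 ≡ 1431^2 = 2047761 ≡ 3215
493^16 ≡ 3215^2 = 10336225 ≡ 2979
493^32 ≡ 2979^2 = 8874441 ≡ 1585
493^64 ≡ 1585^2 = 2512225 ≡ 1933
493^128 ≡ 1933^2 = 3736489 ≡ 2627
493^256 ≡ 2627^2 = 6901129 ≡ 1773
493^512 ≡ 1773^2 = 3143529 ≡ 1717
493^1024 ≡ 1717^2 = 2948089 ≡ 3627
493^2048 ≡ 3627^2 = 13155129 ≡ 3725
3774 = 2048 + 1024 + 512 + 128 + 32 + 16 + 8 + 4 + 2, so 493^3774 ≡ 3725·3627·1717·2627·1585·2979·3215·1431·2282 ≡ 2430 (mod 3947)
Right side y^r · r^s mod p:
2319^2 = 5377761 ≡ 1947
2319^4 ≡ 1947^2 = 3790809 ≡ 1689
2319^8 ≡ 1689^2 = 2852721 ≡ 2987
2319^16 ≡ 2987^2 = 8922169 ≡ 1949
2319^32 ≡ 1949^2 = 3798601 ≡ 1587
2319^64 ≡ 1587^2 = 2518569 ≡ 383
2319^128 ≡ 383^2 = 146689 ≡ 650
2319^256 ≡ 650^2 = 422500 ≡ 171
2319^512 ≡ 171^2 = 29241 ≡ 1612
2319^1024 ≡ 1612^2 = 2598544 ≡ 1418
1753 = 1024 + 512 + 128 + 64 + 16 + 8 + 1, so 2319^1753 ≡ 1418·1612·650·383·1949·2987·2319 ≡ 1549 (mod 3947)
1753^2 = 3073009 ≡ 2243
1753^4 ≡ 2243^2 = 5031049 ≡ 2571
1753^8 ≡ 2571^2 = 6610041 ≡ 2763
1753^16 ≡ 2763^2 = 7634169 ≡ 671
1753^32 ≡ 671^2 = 450241 ≡ 283
1753^64 ≡ 283^2 = 80089 ≡ 1149
1753^128 ≡ 1149^2 = 1320201 ≡ 1903
1753^256 ≡ 1903^2 = 3621409 ≡ 2010
410 = 256 + 128 + 16 + 8 + 2, so 1753^410 ≡ 2010·1903·671·2763·2243 ≡ 2435 (mod 3947)
1549·2435 = 3771815 ≡ 2430 (mod 3947)
2430 ≡ 2430 (mod 3947), so the signature is genuine.

verifies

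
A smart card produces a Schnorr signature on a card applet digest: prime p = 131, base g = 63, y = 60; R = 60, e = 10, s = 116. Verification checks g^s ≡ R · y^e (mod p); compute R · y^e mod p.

52

Squares mod 131: 60^1≡60, 60^2≡63, 60^4≡39, 60^8≡80
10 = 8 + 2, so 60^10 ≡ 80·63 ≡ 62 (mod 131)
R · y^e ≡ 60·62 = 3720 ≡ 52 (mod 131)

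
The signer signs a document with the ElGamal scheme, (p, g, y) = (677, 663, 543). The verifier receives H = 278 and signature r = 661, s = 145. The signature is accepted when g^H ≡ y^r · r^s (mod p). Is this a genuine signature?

genuine

Left side g^H mod p:
Squares mod 677: 663^1≡663, 663^2≡196, 663^4≡504, 663^8≡141, 663^16≡248, 663^32≡574, 663^64≡454, 663^128≡308, 663^256≡84
278 = 256 + 16 + 4 + 2, so 663^278 ≡ 84·248·504·196 ≡ 189 (mod 677)
Right side y^r · r^s mod p:
Squares mod 677: 543^1≡543, 543^2≡354, 543^4≡71, 543^8≡302, 543^16≡486, 543^32≡600, 543^64≡513, 543^128≡493, 543^256≡6, 543^512≡36
661 = 512 + 128 + 16 + 4 + 1, so 543^661 ≡ 36·493·486·71·543 ≡ 582 (mod 677)
Squares mod 677: 661^1≡661, 661^2≡256, 661^4≡544, 661^8≡87, 661^16≡122, 661^32≡667, 661^64≡100, 661^128≡522
145 = 128 + 16 + 1, so 661^145 ≡ 522·122·661 ≡ 618 (mod 677)
582·618 = 359676 ≡ 189 (mod 677)
189 ≡ 189 (mod 677), so the signature is genuine.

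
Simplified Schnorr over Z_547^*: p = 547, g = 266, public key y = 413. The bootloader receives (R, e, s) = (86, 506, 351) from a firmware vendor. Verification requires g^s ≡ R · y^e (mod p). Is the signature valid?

g^s mod p:
266^2 = 70756 ≡ 193
266^4 ≡ 193^2 = 37249 ≡ 53
266^8 ≡ 53^2 = 2809 ≡ 74
266^16 ≡ 74^2 = 5476 ≡ 6
266^32 ≡ 6^2 = 36
266^64 ≡ 36^2 = 1296 ≡ 202
266^128 ≡ 202^2 = 40804 ≡ 326
266^256 ≡ 326^2 = 106276 ≡ 158
351 = 256 + 64 + 16 + 8 + 4 + 2 + 1, so 266^351 ≡ 158·202·6·74·53·193·266 ≡ 182 (mod 547)
R · y^e mod p:
413^2 = 170569 ≡ 452
413^4 ≡ 452^2 = 204304 ≡ 273
413^8 ≡ 273^2 = 74529 ≡ 137
413^16 ≡ 137^2 = 18769 ≡ 171
413^32 ≡ 171^2 = 29241 ≡ 250
413^64 ≡ 250^2 = 62500 ≡ 142
413^128 ≡ 142^2 = 20164 ≡ 472
413^256 ≡ 472^2 = 222784 ≡ 155
506 = 256 + 128 + 64 + 32 + 16 + 8 + 2, so 413^506 ≡ 155·472·142·250·171·137·452 ≡ 477 (mod 547)
86·477 = 41022 ≡ 544 (mod 547)
182 ≠ 544; the check fails.

invalid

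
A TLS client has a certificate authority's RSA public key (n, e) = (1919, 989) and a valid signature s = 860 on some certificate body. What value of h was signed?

1410

s^2 ≡ 860^2 = 739600 ≡ 785
s^4 ≡ 785^2 = 616225 ≡ 226
s^8 ≡ 226^2 = 51076 ≡ 1182
s^16 ≡ 1182^2 = 1397124 ≡ 92
s^32 ≡ 92^2 = 8464 ≡ 788
s^64 ≡ 788^2 = 620944 ≡ 1107
s^128 ≡ 1107^2 = 1225449 ≡ 1127
s^256 ≡ 1127^2 = 1270129 ≡ 1670
s^512 ≡ 1670^2 = 2788900 ≡ 593
989 = 512 + 256 + 128 + 64 + 16 + 8 + 4 + 1, so s^989 ≡ 593·1670·1127·1107·92·1182·226·860 ≡ 1410 (mod 1919)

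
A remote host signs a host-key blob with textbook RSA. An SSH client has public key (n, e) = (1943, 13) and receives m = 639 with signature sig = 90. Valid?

no

sig^13 mod 1943 = 802
sig^13 mod 1943 = 802, but m = 639.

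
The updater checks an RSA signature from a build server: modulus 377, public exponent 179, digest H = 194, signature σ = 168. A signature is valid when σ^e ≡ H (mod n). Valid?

Squares mod 377: σ^1≡168, σ^2≡326, σ^4≡339, σ^8≡313, σ^16≡326, σ^32≡339, σ^64≡313, σ^128≡326
179 = 128 + 32 + 16 + 2 + 1, so σ^179 ≡ 326·339·326·326·168 ≡ 194 (mod 377)
σ^179 mod 377 = 194 matches H.

yes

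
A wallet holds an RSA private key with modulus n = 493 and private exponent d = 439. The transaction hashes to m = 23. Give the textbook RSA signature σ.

286

m^2 ≡ 23^2 = 529 ≡ 36
m^4 ≡ 36^2 = 1296 ≡ 310
m^8 ≡ 310^2 = 96100 ≡ 458
m^16 ≡ 458^2 = 209764 ≡ 239
m^32 ≡ 239^2 = 57121 ≡ 426
m^64 ≡ 426^2 = 181476 ≡ 52
m^128 ≡ 52^2 = 2704 ≡ 239
m^256 ≡ 239^2 = 57121 ≡ 426
439 = 256 + 128 + 32 + 16 + 4 + 2 + 1, so m^439 ≡ 426·239·426·239·310·36·23 ≡ 286 (mod 493)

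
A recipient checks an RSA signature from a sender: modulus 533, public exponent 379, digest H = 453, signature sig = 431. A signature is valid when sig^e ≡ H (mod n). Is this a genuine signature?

genuine

sig^2 ≡ 431^2 = 185761 ≡ 277
sig^4 ≡ 277^2 = 76729 ≡ 510
sig^8 ≡ 510^2 = 260100 ≡ 529
sig^16 ≡ 529^2 = 279841 ≡ 16
sig^32 ≡ 16^2 = 256
sig^64 ≡ 256^2 = 65536 ≡ 510
sig^128 ≡ 510^2 = 260100 ≡ 529
sig^256 ≡ 529^2 = 279841 ≡ 16
379 = 256 + 64 + 32 + 16 + 8 + 2 + 1, so sig^379 ≡ 16·510·256·16·529·277·431 ≡ 453 (mod 533)
Since 453 equals the digest 453, verification succeeds.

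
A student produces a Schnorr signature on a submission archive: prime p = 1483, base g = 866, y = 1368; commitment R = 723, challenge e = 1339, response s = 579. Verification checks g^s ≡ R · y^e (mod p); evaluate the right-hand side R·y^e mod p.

1368^1339 mod 1483 = 221
R · y^e ≡ 723·221 = 159783 ≡ 1102 (mod 1483)

1102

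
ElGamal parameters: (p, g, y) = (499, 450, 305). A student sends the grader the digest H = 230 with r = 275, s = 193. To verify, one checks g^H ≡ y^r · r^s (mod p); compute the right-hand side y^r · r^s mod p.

281

305^275 mod 499 = 128
275^193 mod 499 = 240
y^r · r^s ≡ 128·240 = 30720 ≡ 281 (mod 499)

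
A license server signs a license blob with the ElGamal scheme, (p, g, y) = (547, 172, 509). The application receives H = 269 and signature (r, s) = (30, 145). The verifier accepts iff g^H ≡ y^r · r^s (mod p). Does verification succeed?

Left side g^H mod p:
Squares mod 547: 172^1≡172, 172^2≡46, 172^4≡475, 172^8≡261, 172^16≡293, 172^32≡517, 172^64≡353, 172^128≡440, 172^256≡509
269 = 256 + 8 + 4 + 1, so 172^269 ≡ 509·261·475·172 ≡ 38 (mod 547)
Right side y^r · r^s mod p:
Squares mod 547: 509^1≡509, 509^2≡350, 509^4≡519, 509^8≡237, 509^16≡375
30 = 16 + 8 + 4 + 2, so 509^30 ≡ 375·237·519·350 ≡ 519 (mod 547)
Squares mod 547: 30^1≡30, 30^2≡353, 30^4≡440, 30^8≡509, 30^16≡350, 30^32≡519, 30^64≡237, 30^128≡375
145 = 128 + 16 + 1, so 30^145 ≡ 375·350·30 ≡ 194 (mod 547)
519·194 = 100686 ≡ 38 (mod 547)
38 ≡ 38 (mod 547), so the signature is genuine.

passes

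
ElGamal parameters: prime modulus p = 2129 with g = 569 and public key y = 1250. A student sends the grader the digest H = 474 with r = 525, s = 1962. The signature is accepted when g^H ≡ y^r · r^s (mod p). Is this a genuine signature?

Left side g^H mod p:
Squares mod 2129: 569^1≡569, 569^2≡153, 569^4≡2119, 569^8≡100, 569^16≡1484, 569^32≡870, 569^64≡1105, 569^128≡1108, 569^256≡1360
474 = 256 + 128 + 64 + 16 + 8 + 2, so 569^474 ≡ 1360·1108·1105·1484·100·153 ≡ 140 (mod 2129)
Right side y^r · r^s mod p:
Squares mod 2129: 1250^1≡1250, 1250^2≡1943, 1250^4≡532, 1250^8≡1996, 1250^16≡657, 1250^32≡1591, 1250^64≡2029, 1250^128≡1484, 1250^256≡870, 1250^512≡1105
525 = 512 + 8 + 4 + 1, so 1250^525 ≡ 1105·1996·532·1250 ≡ 839 (mod 2129)
Squares mod 2129: 525^1≡525, 525^2≡984, 525^4≡1690, 525^8≡1111, 525^16≡1630, 525^32≡2037, 525^64≡2077, 525^128≡575, 525^256≡630, 525^512≡906, 525^1024≡1171
1962 = 1024 + 512 + 256 + 128 + 32 + 8 + 2, so 525^1962 ≡ 1171·906·630·575·2037·1111·984 ≡ 462 (mod 2129)
839·462 = 387618 ≡ 140 (mod 2129)
140 ≡ 140 (mod 2129), so the signature is genuine.

genuine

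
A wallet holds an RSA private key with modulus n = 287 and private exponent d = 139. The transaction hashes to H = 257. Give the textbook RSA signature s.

Squares mod 287: H^1≡257, H^2≡39, H^4≡86, H^8≡221, H^16≡51, H^32≡18, H^64≡37, H^128≡221
139 = 128 + 8 + 2 + 1, so H^139 ≡ 221·221·39·257 ≡ 26 (mod 287)

26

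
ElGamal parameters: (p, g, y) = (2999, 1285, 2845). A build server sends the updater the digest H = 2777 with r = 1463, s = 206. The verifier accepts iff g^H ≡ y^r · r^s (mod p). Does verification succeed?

Left side g^H mod p:
Squares mod 2999: 1285^1≡1285, 1285^2≡1775, 1285^4≡1675, 1285^8≡1560, 1285^16≡1411, 1285^32≡2584, 1285^64≡1282, 1285^128≡72, 1285^256≡2185, 1285^512≡2816, 1285^1024≡500, 1285^2048≡1083
2777 = 2048 + 512 + 128 + 64 + 16 + 8 + 1, so 1285^2777 ≡ 1083·2816·72·1282·1411·1560·1285 ≡ 1412 (mod 2999)
Right side y^r · r^s mod p:
Squares mod 2999: 2845^1≡2845, 2845^2≡2723, 2845^4≡1201, 2845^8≡2881, 2845^16≡1928, 2845^32≡1423, 2845^64≡604, 2845^128≡1937, 2845^256≡220, 2845^512≡416, 2845^1024≡2113
1463 = 1024 + 256 + 128 + 32 + 16 + 4 + 2 + 1, so 2845^1463 ≡ 2113·220·1937·1423·1928·1201·2723·2845 ≡ 2859 (mod 2999)
Squares mod 2999: 1463^1≡1463, 1463^2≡2082, 1463^4≡1169, 1463^8≡2016, 1463^16≡611, 1463^32≡1445, 1463^64≡721, 1463^128≡1014
206 = 128 + 64 + 8 + 4 + 2, so 1463^206 ≡ 1014·721·2016·1169·2082 ≡ 1226 (mod 2999)
2859·1226 = 3505134 ≡ 2302 (mod 2999)
1412 ≠ 2302, so verification fails.

fails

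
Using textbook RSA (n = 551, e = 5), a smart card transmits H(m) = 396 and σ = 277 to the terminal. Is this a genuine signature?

Squares mod 551: σ^1≡277, σ^2≡140, σ^4≡315
5 = 4 + 1, so σ^5 ≡ 315·277 ≡ 197 (mod 551)
197 ≠ 396, so verification fails.

forged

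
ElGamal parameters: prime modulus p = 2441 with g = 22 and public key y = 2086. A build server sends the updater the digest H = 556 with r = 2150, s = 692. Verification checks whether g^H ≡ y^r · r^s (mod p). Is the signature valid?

Left side g^H mod p:
Squares mod 2441: 22^1≡22, 22^2≡484, 22^4≡2361, 22^8≡1518, 22^16≡20, 22^32≡400, 22^64≡1335, 22^128≡295, 22^256≡1590, 22^512≡1665
556 = 512 + 32 + 8 + 4, so 22^556 ≡ 1665·400·1518·2361 ≡ 1929 (mod 2441)
Right side y^r · r^s mod p:
Squares mod 2441: 2086^1≡2086, 2086^2≡1534, 2086^4≡32, 2086^8≡1024, 2086^16≡1387, 2086^32≡261, 2086^64≡2214, 2086^128≡268, 2086^256≡1035, 2086^512≡2067, 2086^1024≡739, 2086^2048≡1778
2150 = 2048 + 64 + 32 + 4 + 2, so 2086^2150 ≡ 1778·2214·261·32·1534 ≡ 1832 (mod 2441)
Squares mod 2441: 2150^1≡2150, 2150^2≡1687, 2150^4≡2204, 2150^8≡26, 2150^16≡676, 2150^32≡509, 2150^64≡335, 2150^128≡2380, 2150^256≡1280, 2150^512≡489
692 = 512 + 128 + 32 + 16 + 4, so 2150^692 ≡ 489·2380·509·676·2204 ≡ 1485 (mod 2441)
1832·1485 = 2720520 ≡ 1246 (mod 2441)
1929 ≠ 1246, so verification fails.

invalid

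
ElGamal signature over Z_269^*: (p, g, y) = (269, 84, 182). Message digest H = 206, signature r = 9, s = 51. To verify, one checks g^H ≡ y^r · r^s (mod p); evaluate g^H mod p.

173

Squares mod 269: 84^1≡84, 84^2≡62, 84^4≡78, 84^8≡166, 84^16≡118, 84^32≡205, 84^64≡61, 84^128≡224
206 = 128 + 64 + 8 + 4 + 2, so 84^206 ≡ 224·61·166·78·62 ≡ 173 (mod 269)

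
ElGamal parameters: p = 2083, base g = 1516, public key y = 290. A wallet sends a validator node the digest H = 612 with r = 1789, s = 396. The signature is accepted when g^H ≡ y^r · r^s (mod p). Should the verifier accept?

Left side g^H mod p:
1516^612 mod 2083 = 233
Right side y^r · r^s mod p:
290^1789 mod 2083 = 1173
1789^396 mod 2083 = 1711
1173·1711 = 2007003 ≡ 1074 (mod 2083)
233 ≠ 1074, so verification fails.

reject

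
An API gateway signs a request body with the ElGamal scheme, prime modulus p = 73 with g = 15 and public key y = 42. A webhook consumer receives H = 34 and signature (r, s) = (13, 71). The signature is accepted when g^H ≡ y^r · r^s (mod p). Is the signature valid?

invalid

Left side g^H mod p:
Squares mod 73: 15^1≡15, 15^2≡6, 15^4≡36, 15^8≡55, 15^16≡32, 15^32≡2
34 = 32 + 2, so 15^34 ≡ 2·6 ≡ 12 (mod 73)
Right side y^r · r^s mod p:
Squares mod 73: 42^1≡42, 42^2≡12, 42^4≡71, 42^8≡4
13 = 8 + 4 + 1, so 42^13 ≡ 4·71·42 ≡ 29 (mod 73)
Squares mod 73: 13^1≡13, 13^2≡23, 13^4≡18, 13^8≡32, 13^16≡2, 13^32≡4, 13^64≡16
71 = 64 + 4 + 2 + 1, so 13^71 ≡ 16·18·23·13 ≡ 45 (mod 73)
29·45 = 1305 ≡ 64 (mod 73)
12 ≠ 64, so verification fails.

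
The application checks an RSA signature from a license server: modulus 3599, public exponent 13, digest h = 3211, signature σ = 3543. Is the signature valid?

Squares mod 3599: σ^1≡3543, σ^2≡3136, σ^4≡2028, σ^8≡2726
13 = 8 + 4 + 1, so σ^13 ≡ 2726·2028·3543 ≡ 3211 (mod 3599)
σ^13 mod 3599 = 3211 matches h.

valid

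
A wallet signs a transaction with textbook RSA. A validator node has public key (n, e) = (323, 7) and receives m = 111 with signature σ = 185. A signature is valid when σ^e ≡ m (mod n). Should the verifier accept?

reject

σ^2 ≡ 185^2 = 34225 ≡ 310
σ^4 ≡ 310^2 = 96100 ≡ 169
7 = 4 + 2 + 1, so σ^7 ≡ 169·310·185 ≡ 212 (mod 323)
212 ≠ 111, so verification fails.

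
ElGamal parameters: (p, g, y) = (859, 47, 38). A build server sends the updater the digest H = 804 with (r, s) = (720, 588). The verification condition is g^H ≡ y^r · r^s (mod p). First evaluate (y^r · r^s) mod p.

38^2 = 1444 ≡ 585
38^4 ≡ 585^2 = 342225 ≡ 343
38^8 ≡ 343^2 = 117649 ≡ 825
38^16 ≡ 825^2 = 680625 ≡ 297
38^32 ≡ 297^2 = 88209 ≡ 591
38^64 ≡ 591^2 = 349281 ≡ 527
38^128 ≡ 527^2 = 277729 ≡ 272
38^256 ≡ 272^2 = 73984 ≡ 110
38^512 ≡ 110^2 = 12100 ≡ 74
720 = 512 + 128 + 64 + 16, so 38^720 ≡ 74·272·527·297 ≡ 149 (mod 859)
720^2 = 518400 ≡ 423
720^4 ≡ 423^2 = 178929 ≡ 257
720^8 ≡ 257^2 = 66049 ≡ 765
720^16 ≡ 765^2 = 585225 ≡ 246
720^32 ≡ 246^2 = 60516 ≡ 386
720^64 ≡ 386^2 = 148996 ≡ 389
720^128 ≡ 389^2 = 151321 ≡ 137
720^256 ≡ 137^2 = 18769 ≡ 730
720^512 ≡ 730^2 = 532900 ≡ 320
588 = 512 + 64 + 8 + 4, so 720^588 ≡ 320·389·765·257 ≡ 219 (mod 859)
y^r · r^s ≡ 149·219 = 32631 ≡ 848 (mod 859)

848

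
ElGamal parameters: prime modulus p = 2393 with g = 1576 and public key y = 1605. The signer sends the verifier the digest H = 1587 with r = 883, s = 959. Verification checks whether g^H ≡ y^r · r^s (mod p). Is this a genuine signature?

forged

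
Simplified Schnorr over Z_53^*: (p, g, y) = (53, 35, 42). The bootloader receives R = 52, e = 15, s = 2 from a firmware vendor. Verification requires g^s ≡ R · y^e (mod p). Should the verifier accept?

g^s mod p:
Squares mod 53: 35^1≡35, 35^2≡6
35^2 ≡ 6 (mod 53)
R · y^e mod p:
Squares mod 53: 42^1≡42, 42^2≡15, 42^4≡13, 42^8≡10
15 = 8 + 4 + 2 + 1, so 42^15 ≡ 10·13·15·42 ≡ 15 (mod 53)
52·15 = 780 ≡ 38 (mod 53)
6 ≠ 38; the check fails.

reject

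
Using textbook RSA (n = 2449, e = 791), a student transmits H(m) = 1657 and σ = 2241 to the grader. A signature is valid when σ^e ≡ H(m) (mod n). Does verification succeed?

passes

σ^2 ≡ 2241^2 = 5022081 ≡ 1631
σ^4 ≡ 1631^2 = 2660161 ≡ 547
σ^8 ≡ 547^2 = 299209 ≡ 431
σ^16 ≡ 431^2 = 185761 ≡ 2086
σ^32 ≡ 2086^2 = 4351396 ≡ 1972
σ^64 ≡ 1972^2 = 3888784 ≡ 2221
σ^128 ≡ 2221^2 = 4932841 ≡ 555
σ^256 ≡ 555^2 = 308025 ≡ 1900
σ^512 ≡ 1900^2 = 3610000 ≡ 174
791 = 512 + 256 + 16 + 4 + 2 + 1, so σ^791 ≡ 174·1900·2086·547·1631·2241 ≡ 1657 (mod 2449)
Since 1657 equals the digest 1657, verification succeeds.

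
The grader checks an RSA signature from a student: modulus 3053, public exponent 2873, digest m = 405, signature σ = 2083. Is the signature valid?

σ^2873 mod 3053 = 405
Since 405 equals the digest 405, verification succeeds.

valid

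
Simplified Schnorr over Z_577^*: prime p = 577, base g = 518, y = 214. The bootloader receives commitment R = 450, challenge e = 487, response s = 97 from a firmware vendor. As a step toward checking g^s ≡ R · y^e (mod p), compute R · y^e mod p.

214^2 = 45796 ≡ 213
214^4 ≡ 213^2 = 45369 ≡ 363
214^8 ≡ 363^2 = 131769 ≡ 213
214^16 ≡ 213^2 = 45369 ≡ 363
214^32 ≡ 363^2 = 131769 ≡ 213
214^64 ≡ 213^2 = 45369 ≡ 363
214^128 ≡ 363^2 = 131769 ≡ 213
214^256 ≡ 213^2 = 45369 ≡ 363
487 = 256 + 128 + 64 + 32 + 4 + 2 + 1, so 214^487 ≡ 363·213·363·213·363·213·214 ≡ 214 (mod 577)
R · y^e ≡ 450·214 = 96300 ≡ 518 (mod 577)

518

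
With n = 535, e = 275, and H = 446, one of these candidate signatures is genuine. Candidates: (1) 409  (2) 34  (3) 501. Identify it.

3

Candidate 1: Squares mod 535: 409^1≡409, 409^2≡361, 409^4≡316, 409^8≡346, 409^16≡411, 409^32≡396, 409^64≡61, 409^128≡511, 409^256≡41; 275 = 256 + 16 + 2 + 1, so 409^275 ≡ 41·411·361·409 ≡ 284 (mod 535)
Candidate 2: Squares mod 535: 34^1≡34, 34^2≡86, 34^4≡441, 34^8≡276, 34^16≡206, 34^32≡171, 34^64≡351, 34^128≡151, 34^256≡331; 275 = 256 + 16 + 2 + 1, so 34^275 ≡ 331·206·86·34 ≡ 89 (mod 535)
Candidate 3: Squares mod 535: 501^1≡501, 501^2≡86, 501^4≡441, 501^8≡276, 501^16≡206, 501^32≡171, 501^64≡351, 501^128≡151, 501^256≡331; 275 = 256 + 16 + 2 + 1, so 501^275 ≡ 331·206·86·501 ≡ 446 (mod 535)
  → matches H = 446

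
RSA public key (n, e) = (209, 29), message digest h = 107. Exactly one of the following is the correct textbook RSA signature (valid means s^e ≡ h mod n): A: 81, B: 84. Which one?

B

Candidate A: 81^29 mod 209 = 25
Candidate B: 84^29 mod 209 = 107
  → matches h = 107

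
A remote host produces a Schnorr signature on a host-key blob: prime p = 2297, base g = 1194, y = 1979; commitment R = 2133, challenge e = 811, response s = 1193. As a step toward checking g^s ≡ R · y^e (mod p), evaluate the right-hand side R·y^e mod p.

2269

1979^811 mod 2297 = 1905
R · y^e ≡ 2133·1905 = 4063365 ≡ 2269 (mod 2297)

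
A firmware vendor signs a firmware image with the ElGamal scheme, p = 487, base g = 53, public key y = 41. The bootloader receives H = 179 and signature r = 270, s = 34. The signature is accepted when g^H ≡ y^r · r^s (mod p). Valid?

Left side g^H mod p:
Squares mod 487: 53^1≡53, 53^2≡374, 53^4≡107, 53^8≡248, 53^16≡142, 53^32≡197, 53^64≡336, 53^128≡399
179 = 128 + 32 + 16 + 2 + 1, so 53^179 ≡ 399·197·142·374·53 ≡ 129 (mod 487)
Right side y^r · r^s mod p:
Squares mod 487: 41^1≡41, 41^2≡220, 41^4≡187, 41^8≡392, 41^16≡259, 41^32≡362, 41^64≡41, 41^128≡220, 41^256≡187
270 = 256 + 8 + 4 + 2, so 41^270 ≡ 187·392·187·220 ≡ 1 (mod 487)
Squares mod 487: 270^1≡270, 270^2≡337, 270^4≡98, 270^8≡351, 270^16≡477, 270^32≡100
34 = 32 + 2, so 270^34 ≡ 100·337 ≡ 97 (mod 487)
1·97 = 97 ≡ 97 (mod 487)
129 ≠ 97, so verification fails.

no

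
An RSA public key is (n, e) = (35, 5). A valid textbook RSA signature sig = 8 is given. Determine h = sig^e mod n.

8

sig^5 mod 35 = 8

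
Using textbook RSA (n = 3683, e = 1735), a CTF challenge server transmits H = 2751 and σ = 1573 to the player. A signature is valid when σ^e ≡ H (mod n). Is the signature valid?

σ^2 ≡ 1573^2 = 2474329 ≡ 3036
σ^4 ≡ 3036^2 = 9217296 ≡ 2430
σ^8 ≡ 2430^2 = 5904900 ≡ 1051
σ^16 ≡ 1051^2 = 1104601 ≡ 3384
σ^32 ≡ 3384^2 = 11451456 ≡ 1009
σ^64 ≡ 1009^2 = 1018081 ≡ 1573
σ^128 ≡ 1573^2 = 2474329 ≡ 3036
σ^256 ≡ 3036^2 = 9217296 ≡ 2430
σ^512 ≡ 2430^2 = 5904900 ≡ 1051
σ^1024 ≡ 1051^2 = 1104601 ≡ 3384
1735 = 1024 + 512 + 128 + 64 + 4 + 2 + 1, so σ^1735 ≡ 3384·1051·3036·1573·2430·3036·1573 ≡ 2751 (mod 3683)
2751 = H, so the signature checks out.

valid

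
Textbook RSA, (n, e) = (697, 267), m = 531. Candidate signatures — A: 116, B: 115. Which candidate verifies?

B

Candidate A: Squares mod 697: 116^1≡116, 116^2≡213, 116^4≡64, 116^8≡611, 116^16≡426, 116^32≡256, 116^64≡18, 116^128≡324, 116^256≡426; 267 = 256 + 8 + 2 + 1, so 116^267 ≡ 426·611·213·116 ≡ 673 (mod 697)
Candidate B: Squares mod 697: 115^1≡115, 115^2≡679, 115^4≡324, 115^8≡426, 115^16≡256, 115^32≡18, 115^64≡324, 115^128≡426, 115^256≡256; 267 = 256 + 8 + 2 + 1, so 115^267 ≡ 256·426·679·115 ≡ 531 (mod 697)
  → matches m = 531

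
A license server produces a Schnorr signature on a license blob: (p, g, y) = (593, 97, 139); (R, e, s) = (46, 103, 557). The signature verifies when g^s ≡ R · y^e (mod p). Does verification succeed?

passes

g^s mod p:
Squares mod 593: 97^1≡97, 97^2≡514, 97^4≡311, 97^8≡62, 97^16≡286, 97^32≡555, 97^64≡258, 97^128≡148, 97^256≡556, 97^512≡183
557 = 512 + 32 + 8 + 4 + 1, so 97^557 ≡ 183·555·62·311·97 ≡ 440 (mod 593)
R · y^e mod p:
Squares mod 593: 139^1≡139, 139^2≡345, 139^4≡425, 139^8≡353, 139^16≡79, 139^32≡311, 139^64≡62
103 = 64 + 32 + 4 + 2 + 1, so 139^103 ≡ 62·311·425·345·139 ≡ 551 (mod 593)
46·551 = 25346 ≡ 440 (mod 593)
440 ≡ 440 (mod 593); signature holds.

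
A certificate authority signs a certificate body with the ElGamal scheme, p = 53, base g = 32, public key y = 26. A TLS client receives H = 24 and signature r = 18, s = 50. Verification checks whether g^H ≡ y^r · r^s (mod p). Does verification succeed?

passes

Left side g^H mod p:
Squares mod 53: 32^1≡32, 32^2≡17, 32^4≡24, 32^8≡46, 32^16≡49
24 = 16 + 8, so 32^24 ≡ 49·46 ≡ 28 (mod 53)
Right side y^r · r^s mod p:
Squares mod 53: 26^1≡26, 26^2≡40, 26^4≡10, 26^8≡47, 26^16≡36
18 = 16 + 2, so 26^18 ≡ 36·40 ≡ 9 (mod 53)
Squares mod 53: 18^1≡18, 18^2≡6, 18^4≡36, 18^8≡24, 18^16≡46, 18^32≡49
50 = 32 + 16 + 2, so 18^50 ≡ 49·46·6 ≡ 9 (mod 53)
9·9 = 81 ≡ 28 (mod 53)
28 ≡ 28 (mod 53), so the signature is genuine.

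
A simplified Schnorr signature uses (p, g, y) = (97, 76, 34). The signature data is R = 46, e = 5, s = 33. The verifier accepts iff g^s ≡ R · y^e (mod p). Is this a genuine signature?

g^s mod p:
Squares mod 97: 76^1≡76, 76^2≡53, 76^4≡93, 76^8≡16, 76^16≡62, 76^32≡61
33 = 32 + 1, so 76^33 ≡ 61·76 ≡ 77 (mod 97)
R · y^e mod p:
Squares mod 97: 34^1≡34, 34^2≡89, 34^4≡64
5 = 4 + 1, so 34^5 ≡ 64·34 ≡ 42 (mod 97)
46·42 = 1932 ≡ 89 (mod 97)
77 ≠ 89; the check fails.

forged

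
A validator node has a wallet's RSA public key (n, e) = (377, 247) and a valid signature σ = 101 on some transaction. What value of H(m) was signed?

374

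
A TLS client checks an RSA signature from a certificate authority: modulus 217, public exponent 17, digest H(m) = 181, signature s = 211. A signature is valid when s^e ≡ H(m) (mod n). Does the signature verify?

s^2 ≡ 211^2 = 44521 ≡ 36
s^4 ≡ 36^2 = 1296 ≡ 211
s^8 ≡ 211^2 = 44521 ≡ 36
s^16 ≡ 36^2 = 1296 ≡ 211
17 = 16 + 1, so s^17 ≡ 211·211 ≡ 36 (mod 217)
36 ≠ 181, so verification fails.

does not verify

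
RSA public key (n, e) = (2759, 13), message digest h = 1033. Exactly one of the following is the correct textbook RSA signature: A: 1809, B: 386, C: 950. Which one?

Candidate A: Squares mod 2759: 1809^1≡1809, 1809^2≡307, 1809^4≡443, 1809^8≡360; 13 = 8 + 4 + 1, so 1809^13 ≡ 360·443·1809 ≡ 1726 (mod 2759)
Candidate B: Squares mod 2759: 386^1≡386, 386^2≡10, 386^4≡100, 386^8≡1723; 13 = 8 + 4 + 1, so 386^13 ≡ 1723·100·386 ≡ 2105 (mod 2759)
Candidate C: Squares mod 2759: 950^1≡950, 950^2≡307, 950^4≡443, 950^8≡360; 13 = 8 + 4 + 1, so 950^13 ≡ 360·443·950 ≡ 1033 (mod 2759)
  → matches h = 1033

C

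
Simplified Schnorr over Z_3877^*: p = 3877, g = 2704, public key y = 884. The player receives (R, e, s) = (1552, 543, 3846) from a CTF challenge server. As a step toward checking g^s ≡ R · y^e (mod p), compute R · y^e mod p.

Squares mod 3877: 884^1≡884, 884^2≡2179, 884^4≡2593, 884^8≡931, 884^16≡2190, 884^32≡251, 884^64≡969, 884^128≡727, 884^256≡1257, 884^512≡2110
543 = 512 + 16 + 8 + 4 + 2 + 1, so 884^543 ≡ 2110·2190·931·2593·2179·884 ≡ 1678 (mod 3877)
R · y^e ≡ 1552·1678 = 2604256 ≡ 2789 (mod 3877)

2789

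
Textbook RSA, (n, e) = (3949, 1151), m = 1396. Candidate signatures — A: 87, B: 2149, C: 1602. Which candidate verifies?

Candidate A: 87^1151 mod 3949 = 1396
  → matches m = 1396
Candidate B: 2149^1151 mod 3949 = 2886
Candidate C: 1602^1151 mod 3949 = 1316

A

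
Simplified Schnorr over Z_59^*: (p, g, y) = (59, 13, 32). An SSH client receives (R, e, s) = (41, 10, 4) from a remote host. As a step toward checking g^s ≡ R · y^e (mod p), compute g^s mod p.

13^2 = 169 ≡ 51
13^4 ≡ 51^2 = 2601 ≡ 5

5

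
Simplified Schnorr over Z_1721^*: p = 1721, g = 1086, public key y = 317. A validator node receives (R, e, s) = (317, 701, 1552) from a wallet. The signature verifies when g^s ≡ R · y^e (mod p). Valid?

yes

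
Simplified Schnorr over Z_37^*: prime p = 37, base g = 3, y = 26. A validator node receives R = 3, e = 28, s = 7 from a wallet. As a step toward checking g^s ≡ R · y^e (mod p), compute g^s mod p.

3^2 = 9
3^4 ≡ 9^2 = 81 ≡ 7
7 = 4 + 2 + 1, so 3^7 ≡ 7·9·3 ≡ 4 (mod 37)

4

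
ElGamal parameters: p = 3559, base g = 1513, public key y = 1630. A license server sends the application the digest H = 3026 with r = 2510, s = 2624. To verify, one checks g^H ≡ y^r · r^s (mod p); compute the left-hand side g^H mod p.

1513^2 = 2289169 ≡ 732
1513^4 ≡ 732^2 = 535824 ≡ 1974
1513^8 ≡ 1974^2 = 3896676 ≡ 3130
1513^16 ≡ 3130^2 = 9796900 ≡ 2532
1513^32 ≡ 2532^2 = 6411024 ≡ 1265
1513^64 ≡ 1265^2 = 1600225 ≡ 2234
1513^128 ≡ 2234^2 = 4990756 ≡ 1038
1513^256 ≡ 1038^2 = 1077444 ≡ 2626
1513^512 ≡ 2626^2 = 6895876 ≡ 2093
1513^1024 ≡ 2093^2 = 4380649 ≡ 3079
1513^2048 ≡ 3079^2 = 9480241 ≡ 2624
3026 = 2048 + 512 + 256 + 128 + 64 + 16 + 2, so 1513^3026 ≡ 2624·2093·2626·1038·2234·2532·732 ≡ 2750 (mod 3559)

2750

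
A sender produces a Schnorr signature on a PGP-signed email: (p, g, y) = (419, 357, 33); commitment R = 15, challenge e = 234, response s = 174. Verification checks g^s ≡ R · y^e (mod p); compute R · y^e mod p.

333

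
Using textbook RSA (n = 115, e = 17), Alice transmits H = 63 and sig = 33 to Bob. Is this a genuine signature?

sig^2 ≡ 33^2 = 1089 ≡ 54
sig^4 ≡ 54^2 = 2916 ≡ 41
sig^8 ≡ 41^2 = 1681 ≡ 71
sig^16 ≡ 71^2 = 5041 ≡ 96
17 = 16 + 1, so sig^17 ≡ 96·33 ≡ 63 (mod 115)
Since 63 equals the digest 63, verification succeeds.

genuine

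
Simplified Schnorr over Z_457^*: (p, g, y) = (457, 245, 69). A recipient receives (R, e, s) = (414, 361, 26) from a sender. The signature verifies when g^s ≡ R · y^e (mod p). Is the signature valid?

g^s mod p:
245^2 = 60025 ≡ 158
245^4 ≡ 158^2 = 24964 ≡ 286
245^8 ≡ 286^2 = 81796 ≡ 450
245^16 ≡ 450^2 = 202500 ≡ 49
26 = 16 + 8 + 2, so 245^26 ≡ 49·450·158 ≡ 189 (mod 457)
R · y^e mod p:
69^2 = 4761 ≡ 191
69^4 ≡ 191^2 = 36481 ≡ 378
69^8 ≡ 378^2 = 142884 ≡ 300
69^16 ≡ 300^2 = 90000 ≡ 428
69^32 ≡ 428^2 = 183184 ≡ 384
69^64 ≡ 384^2 = 147456 ≡ 302
69^128 ≡ 302^2 = 91204 ≡ 261
69^256 ≡ 261^2 = 68121 ≡ 28
361 = 256 + 64 + 32 + 8 + 1, so 69^361 ≡ 28·302·384·300·69 ≡ 70 (mod 457)
414·70 = 28980 ≡ 189 (mod 457)
189 ≡ 189 (mod 457); signature holds.

valid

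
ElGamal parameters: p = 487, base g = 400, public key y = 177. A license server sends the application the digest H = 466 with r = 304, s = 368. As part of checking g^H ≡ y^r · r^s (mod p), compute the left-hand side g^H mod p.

120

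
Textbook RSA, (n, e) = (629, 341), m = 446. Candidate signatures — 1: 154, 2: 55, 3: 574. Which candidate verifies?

2

Candidate 1: Squares mod 629: 154^1≡154, 154^2≡443, 154^4≡1, 154^8≡1, 154^16≡1, 154^32≡1, 154^64≡1, 154^128≡1, 154^256≡1; 341 = 256 + 64 + 16 + 4 + 1, so 154^341 ≡ 1·1·1·1·154 ≡ 154 (mod 629)
Candidate 2: Squares mod 629: 55^1≡55, 55^2≡509, 55^4≡562, 55^8≡86, 55^16≡477, 55^32≡460, 55^64≡256, 55^128≡120, 55^256≡562; 341 = 256 + 64 + 16 + 4 + 1, so 55^341 ≡ 562·256·477·562·55 ≡ 446 (mod 629)
  → matches m = 446
Candidate 3: Squares mod 629: 574^1≡574, 574^2≡509, 574^4≡562, 574^8≡86, 574^16≡477, 574^32≡460, 574^64≡256, 574^128≡120, 574^256≡562; 341 = 256 + 64 + 16 + 4 + 1, so 574^341 ≡ 562·256·477·562·574 ≡ 183 (mod 629)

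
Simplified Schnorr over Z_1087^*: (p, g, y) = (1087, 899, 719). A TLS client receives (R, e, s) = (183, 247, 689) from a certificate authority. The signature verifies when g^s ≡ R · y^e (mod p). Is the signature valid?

g^s mod p:
899^2 = 808201 ≡ 560
899^4 ≡ 560^2 = 313600 ≡ 544
899^8 ≡ 544^2 = 295936 ≡ 272
899^16 ≡ 272^2 = 73984 ≡ 68
899^32 ≡ 68^2 = 4624 ≡ 276
899^64 ≡ 276^2 = 76176 ≡ 86
899^128 ≡ 86^2 = 7396 ≡ 874
899^256 ≡ 874^2 = 763876 ≡ 802
899^512 ≡ 802^2 = 643204 ≡ 787
689 = 512 + 128 + 32 + 16 + 1, so 899^689 ≡ 787·874·276·68·899 ≡ 154 (mod 1087)
R · y^e mod p:
719^2 = 516961 ≡ 636
719^4 ≡ 636^2 = 404496 ≡ 132
719^8 ≡ 132^2 = 17424 ≡ 32
719^16 ≡ 32^2 = 1024
719^32 ≡ 1024^2 = 1048576 ≡ 708
719^64 ≡ 708^2 = 501264 ≡ 157
719^128 ≡ 157^2 = 24649 ≡ 735
247 = 128 + 64 + 32 + 16 + 4 + 2 + 1, so 719^247 ≡ 735·157·708·1024·132·636·719 ≡ 84 (mod 1087)
183·84 = 15372 ≡ 154 (mod 1087)
154 ≡ 154 (mod 1087); signature holds.

valid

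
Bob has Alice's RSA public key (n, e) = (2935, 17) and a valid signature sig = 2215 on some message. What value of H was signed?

2800

sig^2 ≡ 2215^2 = 4906225 ≡ 1840
sig^4 ≡ 1840^2 = 3385600 ≡ 1545
sig^8 ≡ 1545^2 = 2387025 ≡ 870
sig^16 ≡ 870^2 = 756900 ≡ 2605
17 = 16 + 1, so sig^17 ≡ 2605·2215 ≡ 2800 (mod 2935)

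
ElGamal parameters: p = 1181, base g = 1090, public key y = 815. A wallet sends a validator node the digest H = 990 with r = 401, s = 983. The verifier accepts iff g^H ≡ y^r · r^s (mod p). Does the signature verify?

Left side g^H mod p:
Squares mod 1181: 1090^1≡1090, 1090^2≡14, 1090^4≡196, 1090^8≡624, 1090^16≡827, 1090^32≡130, 1090^64≡366, 1090^128≡503, 1090^256≡275, 1090^512≡41
990 = 512 + 256 + 128 + 64 + 16 + 8 + 4 + 2, so 1090^990 ≡ 41·275·503·366·827·624·196·14 ≡ 753 (mod 1181)
Right side y^r · r^s mod p:
Squares mod 1181: 815^1≡815, 815^2≡503, 815^4≡275, 815^8≡41, 815^16≡500, 815^32≡809, 815^64≡207, 815^128≡333, 815^256≡1056
401 = 256 + 128 + 16 + 1, so 815^401 ≡ 1056·333·500·815 ≡ 584 (mod 1181)
Squares mod 1181: 401^1≡401, 401^2≡185, 401^4≡1157, 401^8≡576, 401^16≡1096, 401^32≡139, 401^64≡425, 401^128≡1113, 401^256≡1081, 401^512≡552
983 = 512 + 256 + 128 + 64 + 16 + 4 + 2 + 1, so 401^983 ≡ 552·1081·1113·425·1096·1157·185·401 ≡ 99 (mod 1181)
584·99 = 57816 ≡ 1128 (mod 1181)
753 ≠ 1128, so verification fails.

does not verify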